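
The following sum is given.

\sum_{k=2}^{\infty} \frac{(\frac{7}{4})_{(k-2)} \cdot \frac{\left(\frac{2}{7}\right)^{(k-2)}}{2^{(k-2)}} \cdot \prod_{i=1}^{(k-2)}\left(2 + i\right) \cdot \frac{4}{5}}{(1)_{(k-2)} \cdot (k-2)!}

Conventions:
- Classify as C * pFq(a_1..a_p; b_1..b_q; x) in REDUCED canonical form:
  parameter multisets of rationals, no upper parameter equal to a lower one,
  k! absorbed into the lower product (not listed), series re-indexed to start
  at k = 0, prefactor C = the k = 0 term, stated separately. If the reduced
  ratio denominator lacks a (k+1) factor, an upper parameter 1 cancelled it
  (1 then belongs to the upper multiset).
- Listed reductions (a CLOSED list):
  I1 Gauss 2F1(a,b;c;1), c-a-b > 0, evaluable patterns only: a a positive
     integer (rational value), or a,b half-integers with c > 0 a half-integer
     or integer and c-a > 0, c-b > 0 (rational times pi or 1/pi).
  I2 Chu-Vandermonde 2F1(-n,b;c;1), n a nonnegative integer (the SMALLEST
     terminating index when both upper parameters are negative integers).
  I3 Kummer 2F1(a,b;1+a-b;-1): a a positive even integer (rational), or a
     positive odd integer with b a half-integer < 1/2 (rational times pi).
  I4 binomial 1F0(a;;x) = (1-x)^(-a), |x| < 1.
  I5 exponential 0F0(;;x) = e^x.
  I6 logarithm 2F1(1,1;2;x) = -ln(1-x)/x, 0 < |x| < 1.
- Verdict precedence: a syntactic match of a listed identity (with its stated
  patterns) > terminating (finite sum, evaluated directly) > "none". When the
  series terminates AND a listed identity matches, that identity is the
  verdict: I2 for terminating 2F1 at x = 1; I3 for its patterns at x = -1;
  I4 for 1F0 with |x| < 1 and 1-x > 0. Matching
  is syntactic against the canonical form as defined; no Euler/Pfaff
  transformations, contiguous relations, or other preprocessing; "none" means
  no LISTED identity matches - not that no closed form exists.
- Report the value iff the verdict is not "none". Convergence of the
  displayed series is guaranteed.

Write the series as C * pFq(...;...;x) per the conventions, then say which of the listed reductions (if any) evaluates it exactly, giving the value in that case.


Structural cue: t_0 = \frac{4}{5} here, and the two k-th powers (prefactor 4/5) combine into one argument.
Consecutive-term ratio: r(k) = \frac{1}{7} * (k+\frac{7}{4}) (k+3) / [(k+1) (k+1)] - rational in k. x = \frac{1}{7}; t_0 = \frac{4}{5}; negate the roots.

Prefactor \frac{4}{5}, argument \frac{1}{7}: 2F1 with upper {\frac{7}{4}, 3} over lower {1}. Verdict: no listed reduction: x = \frac{1}{7} and upper {\frac{7}{4}, 3} fail every I1-I6 pattern.


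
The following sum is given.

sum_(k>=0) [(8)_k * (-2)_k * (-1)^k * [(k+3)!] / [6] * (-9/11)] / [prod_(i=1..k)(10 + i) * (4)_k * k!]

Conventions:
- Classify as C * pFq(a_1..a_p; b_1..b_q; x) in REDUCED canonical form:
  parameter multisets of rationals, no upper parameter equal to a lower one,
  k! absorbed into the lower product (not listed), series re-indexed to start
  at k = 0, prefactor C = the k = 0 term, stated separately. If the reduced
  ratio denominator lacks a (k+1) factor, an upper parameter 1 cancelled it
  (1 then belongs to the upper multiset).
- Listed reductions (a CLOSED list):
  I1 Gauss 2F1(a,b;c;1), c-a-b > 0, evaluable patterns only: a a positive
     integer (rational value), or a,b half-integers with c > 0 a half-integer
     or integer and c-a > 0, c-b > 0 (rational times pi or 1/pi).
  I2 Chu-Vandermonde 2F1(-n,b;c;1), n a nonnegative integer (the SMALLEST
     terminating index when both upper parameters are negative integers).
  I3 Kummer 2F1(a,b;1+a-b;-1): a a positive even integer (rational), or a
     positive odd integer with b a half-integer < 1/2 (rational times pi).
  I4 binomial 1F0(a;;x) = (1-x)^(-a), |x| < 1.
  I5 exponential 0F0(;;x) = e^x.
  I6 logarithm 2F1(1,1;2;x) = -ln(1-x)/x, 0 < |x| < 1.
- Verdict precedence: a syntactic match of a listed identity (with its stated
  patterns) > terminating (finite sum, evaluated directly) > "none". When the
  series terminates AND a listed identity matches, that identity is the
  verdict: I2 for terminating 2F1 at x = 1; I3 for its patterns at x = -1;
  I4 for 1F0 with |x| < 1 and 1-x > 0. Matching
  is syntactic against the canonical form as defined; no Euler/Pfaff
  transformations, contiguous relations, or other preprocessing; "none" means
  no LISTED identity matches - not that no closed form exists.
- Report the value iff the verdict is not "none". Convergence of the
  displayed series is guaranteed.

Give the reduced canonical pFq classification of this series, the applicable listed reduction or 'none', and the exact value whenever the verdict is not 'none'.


Canonical form: C = -9/11 times 2F1 with upper {-2, 8}, lower {11}, x = -1. Verdict at x = -1: Kummer's theorem (I3) matches (x = -1; c = 11 equals 1+a-b for upper {-2, 8}: listed pattern). Sum: -27/11.

Key observation: t_0 being -9/11, the parameter 4 appears in both the upper and lower lists and cancels.
Step ratio: r(k) = (-1) * (k-2) (k+8) / [(k+11) (k+1)] - rational in k, leading ratio (-1); with t_0 = -9/11, classification follows.


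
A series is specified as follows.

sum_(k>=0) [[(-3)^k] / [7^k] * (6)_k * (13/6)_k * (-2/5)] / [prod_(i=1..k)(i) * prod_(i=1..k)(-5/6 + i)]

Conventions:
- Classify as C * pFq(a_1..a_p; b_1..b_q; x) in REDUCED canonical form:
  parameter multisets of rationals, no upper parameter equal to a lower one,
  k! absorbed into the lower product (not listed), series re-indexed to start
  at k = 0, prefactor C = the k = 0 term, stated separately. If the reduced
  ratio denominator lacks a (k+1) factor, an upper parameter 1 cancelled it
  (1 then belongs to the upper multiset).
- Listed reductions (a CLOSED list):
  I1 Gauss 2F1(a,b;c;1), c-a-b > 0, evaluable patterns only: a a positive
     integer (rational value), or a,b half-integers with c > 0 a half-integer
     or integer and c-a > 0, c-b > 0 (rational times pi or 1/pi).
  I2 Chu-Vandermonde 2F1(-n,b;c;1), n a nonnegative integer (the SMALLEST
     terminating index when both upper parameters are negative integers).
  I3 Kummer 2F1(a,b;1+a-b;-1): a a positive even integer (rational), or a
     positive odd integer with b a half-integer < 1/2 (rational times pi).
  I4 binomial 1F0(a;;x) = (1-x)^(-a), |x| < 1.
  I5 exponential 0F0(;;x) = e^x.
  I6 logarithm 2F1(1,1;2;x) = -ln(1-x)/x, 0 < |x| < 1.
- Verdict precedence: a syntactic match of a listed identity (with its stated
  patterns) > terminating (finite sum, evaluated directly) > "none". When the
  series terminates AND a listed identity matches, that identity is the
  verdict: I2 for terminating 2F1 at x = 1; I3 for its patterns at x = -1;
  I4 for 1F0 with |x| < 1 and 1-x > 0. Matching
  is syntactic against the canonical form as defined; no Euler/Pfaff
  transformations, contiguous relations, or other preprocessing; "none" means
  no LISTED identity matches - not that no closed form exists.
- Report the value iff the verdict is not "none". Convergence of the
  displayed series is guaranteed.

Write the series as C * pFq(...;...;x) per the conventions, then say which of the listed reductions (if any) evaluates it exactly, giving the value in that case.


This is -2/5 * 2F1(13/6, 6; 1/6; -3/7) in reduced canonical form. Verdict: none. A 2F1 with upper {13/6, 6} fits none of I1-I6 at x = -3/7; the sum runs forever.

Key step: from the first term -2/5: the two geometric factors (C = -2/5) combine into one argument.
Consecutive-term ratio: r(k) = (-3/7) * (k+13/6) (k+6) / [(k+1/6) (k+1)] - rational; roots negated = parameters, x = (-3/7), C = -2/5.


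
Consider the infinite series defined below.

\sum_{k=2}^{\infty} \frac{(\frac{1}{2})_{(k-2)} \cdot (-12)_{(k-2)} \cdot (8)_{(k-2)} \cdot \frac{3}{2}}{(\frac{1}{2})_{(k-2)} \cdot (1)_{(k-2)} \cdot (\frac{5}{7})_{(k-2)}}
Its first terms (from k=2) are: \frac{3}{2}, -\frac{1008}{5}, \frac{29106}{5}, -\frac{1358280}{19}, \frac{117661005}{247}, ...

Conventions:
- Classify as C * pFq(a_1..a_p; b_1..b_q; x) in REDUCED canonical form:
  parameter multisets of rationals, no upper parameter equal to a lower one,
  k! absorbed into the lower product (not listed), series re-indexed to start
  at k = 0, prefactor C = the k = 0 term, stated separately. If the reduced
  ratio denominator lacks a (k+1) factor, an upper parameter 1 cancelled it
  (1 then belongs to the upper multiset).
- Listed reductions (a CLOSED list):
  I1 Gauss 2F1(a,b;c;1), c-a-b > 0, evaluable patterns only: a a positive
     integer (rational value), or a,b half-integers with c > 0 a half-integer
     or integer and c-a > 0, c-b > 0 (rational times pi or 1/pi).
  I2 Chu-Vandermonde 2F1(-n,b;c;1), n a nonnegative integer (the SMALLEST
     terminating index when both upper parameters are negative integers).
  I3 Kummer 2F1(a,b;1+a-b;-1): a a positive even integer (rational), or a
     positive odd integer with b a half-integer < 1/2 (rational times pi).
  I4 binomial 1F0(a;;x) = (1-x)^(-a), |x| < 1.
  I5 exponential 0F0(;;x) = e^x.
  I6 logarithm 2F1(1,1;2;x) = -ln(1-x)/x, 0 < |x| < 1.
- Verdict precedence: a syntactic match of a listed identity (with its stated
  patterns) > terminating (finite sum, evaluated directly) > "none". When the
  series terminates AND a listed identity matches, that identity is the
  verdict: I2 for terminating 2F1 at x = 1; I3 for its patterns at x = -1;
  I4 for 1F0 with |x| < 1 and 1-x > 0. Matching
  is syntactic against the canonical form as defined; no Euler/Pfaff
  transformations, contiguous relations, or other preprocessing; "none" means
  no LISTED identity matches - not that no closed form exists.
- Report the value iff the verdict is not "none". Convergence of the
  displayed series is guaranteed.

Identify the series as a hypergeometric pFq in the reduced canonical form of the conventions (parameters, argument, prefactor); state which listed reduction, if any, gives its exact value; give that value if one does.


With C = \frac{3}{2}: the canonical form is 2F1(-12, 8; \frac{5}{7}; 1). Verdict: Chu-Vandermonde (I2) fires (terminating 2F1 at x = 1 with n = 12, b = 8, c = \frac{5}{7}). Value: \frac{851}{2938675}.

Key step: t_0 being \frac{3}{2}, (1)_k (C = 3/2) is k! itself.
Consecutive-term ratio: r(k) = 1 * (k-12) (k+8) / [(k+\frac{5}{7}) (k+1)] - rational in k. x = 1; t_0 = \frac{3}{2}; negate the roots.


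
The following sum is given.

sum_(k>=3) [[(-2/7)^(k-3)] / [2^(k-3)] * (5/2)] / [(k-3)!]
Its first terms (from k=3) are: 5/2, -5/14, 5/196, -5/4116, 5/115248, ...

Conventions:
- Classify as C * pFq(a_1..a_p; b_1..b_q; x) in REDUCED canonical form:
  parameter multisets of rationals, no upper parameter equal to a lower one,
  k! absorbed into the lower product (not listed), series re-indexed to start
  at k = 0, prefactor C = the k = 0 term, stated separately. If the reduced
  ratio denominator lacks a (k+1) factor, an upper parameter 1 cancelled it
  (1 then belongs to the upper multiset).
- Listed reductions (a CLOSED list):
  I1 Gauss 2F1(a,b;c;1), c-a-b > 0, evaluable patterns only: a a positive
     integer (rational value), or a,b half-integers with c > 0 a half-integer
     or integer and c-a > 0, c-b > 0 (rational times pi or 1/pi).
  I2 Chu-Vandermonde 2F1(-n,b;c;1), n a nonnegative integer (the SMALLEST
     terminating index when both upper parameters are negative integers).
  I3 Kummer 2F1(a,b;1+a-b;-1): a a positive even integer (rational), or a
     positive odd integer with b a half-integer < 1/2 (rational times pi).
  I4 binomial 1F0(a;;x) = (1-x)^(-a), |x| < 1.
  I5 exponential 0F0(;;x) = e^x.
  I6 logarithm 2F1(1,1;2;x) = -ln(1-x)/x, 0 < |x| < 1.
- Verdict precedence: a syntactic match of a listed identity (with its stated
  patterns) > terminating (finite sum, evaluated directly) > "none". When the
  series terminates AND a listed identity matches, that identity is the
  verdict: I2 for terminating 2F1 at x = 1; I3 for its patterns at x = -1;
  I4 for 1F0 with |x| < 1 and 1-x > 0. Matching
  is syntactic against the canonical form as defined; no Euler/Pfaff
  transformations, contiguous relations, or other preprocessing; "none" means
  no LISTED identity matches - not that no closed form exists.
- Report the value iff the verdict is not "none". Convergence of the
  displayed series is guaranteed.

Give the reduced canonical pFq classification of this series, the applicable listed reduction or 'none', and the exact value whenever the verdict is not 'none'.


Classification (C = 5/2): 0F0 with upper {-}, lower {-}, argument x = -1/7. Verdict at x = -1/7: the I5 exponential reduction matches (the 0F0 exponential series at x = -1/7). Value: (5/2) * e^(-1/7).

Key step: x = (-1/7) and the two k-th powers (C = 5/2, x = -1/7) combine into one argument.
Step ratio: r(k) = (-1/7) * 1 / [(k+1)] - rational in k, leading ratio (-1/7); with t_0 = 5/2, classification follows.


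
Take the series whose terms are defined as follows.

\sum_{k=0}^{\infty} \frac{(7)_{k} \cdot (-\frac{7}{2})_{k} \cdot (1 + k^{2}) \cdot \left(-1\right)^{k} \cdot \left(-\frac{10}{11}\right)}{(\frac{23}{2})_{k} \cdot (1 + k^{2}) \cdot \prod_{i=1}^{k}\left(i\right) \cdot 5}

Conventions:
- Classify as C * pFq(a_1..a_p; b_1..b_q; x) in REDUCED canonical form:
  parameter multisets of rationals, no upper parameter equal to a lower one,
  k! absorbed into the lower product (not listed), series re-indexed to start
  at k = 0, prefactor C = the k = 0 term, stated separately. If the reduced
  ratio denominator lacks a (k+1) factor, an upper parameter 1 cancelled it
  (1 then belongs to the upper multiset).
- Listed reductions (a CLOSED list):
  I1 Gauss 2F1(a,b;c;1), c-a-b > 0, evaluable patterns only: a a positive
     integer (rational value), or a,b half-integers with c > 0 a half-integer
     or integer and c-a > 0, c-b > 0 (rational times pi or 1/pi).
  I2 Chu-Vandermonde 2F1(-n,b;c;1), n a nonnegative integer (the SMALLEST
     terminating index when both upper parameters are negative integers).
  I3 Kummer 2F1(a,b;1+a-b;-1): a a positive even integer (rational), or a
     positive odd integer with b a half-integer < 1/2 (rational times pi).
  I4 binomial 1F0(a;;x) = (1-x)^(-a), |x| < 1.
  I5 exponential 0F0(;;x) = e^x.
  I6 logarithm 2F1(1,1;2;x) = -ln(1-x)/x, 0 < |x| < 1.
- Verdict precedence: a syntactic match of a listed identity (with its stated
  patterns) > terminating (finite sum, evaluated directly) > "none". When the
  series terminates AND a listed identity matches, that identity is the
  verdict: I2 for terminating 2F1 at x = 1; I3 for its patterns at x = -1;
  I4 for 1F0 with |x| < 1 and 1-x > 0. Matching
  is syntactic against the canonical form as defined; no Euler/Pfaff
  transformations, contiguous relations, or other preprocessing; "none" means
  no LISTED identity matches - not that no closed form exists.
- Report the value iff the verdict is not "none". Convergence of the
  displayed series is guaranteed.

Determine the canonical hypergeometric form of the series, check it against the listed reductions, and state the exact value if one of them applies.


x = -1 here; the reduced form reads 2F1, upper {-\frac{7}{2}, 7}, lower {\frac{23}{2}}, C = -\frac{2}{11}. Verdict: Kummer's theorem (I3) fires (x = -1; c = \frac{23}{2} equals 1+a-b for upper {-\frac{7}{2}, 7}: listed pattern). Its exact value is \left(-\frac{1322685}{4194304}\right) \cdot \pi.

Structural cue: from the first term -\frac{2}{11}: striking the common factor k^2 + 1 reduces the term (C = -2/11).
Consecutive-term ratio: r(k) = -1 * (k-\frac{7}{2}) (k+7) / [(k+\frac{23}{2}) (k+1)] - rational in k, leading ratio -1; with t_0 = -\frac{2}{11}, classification follows.


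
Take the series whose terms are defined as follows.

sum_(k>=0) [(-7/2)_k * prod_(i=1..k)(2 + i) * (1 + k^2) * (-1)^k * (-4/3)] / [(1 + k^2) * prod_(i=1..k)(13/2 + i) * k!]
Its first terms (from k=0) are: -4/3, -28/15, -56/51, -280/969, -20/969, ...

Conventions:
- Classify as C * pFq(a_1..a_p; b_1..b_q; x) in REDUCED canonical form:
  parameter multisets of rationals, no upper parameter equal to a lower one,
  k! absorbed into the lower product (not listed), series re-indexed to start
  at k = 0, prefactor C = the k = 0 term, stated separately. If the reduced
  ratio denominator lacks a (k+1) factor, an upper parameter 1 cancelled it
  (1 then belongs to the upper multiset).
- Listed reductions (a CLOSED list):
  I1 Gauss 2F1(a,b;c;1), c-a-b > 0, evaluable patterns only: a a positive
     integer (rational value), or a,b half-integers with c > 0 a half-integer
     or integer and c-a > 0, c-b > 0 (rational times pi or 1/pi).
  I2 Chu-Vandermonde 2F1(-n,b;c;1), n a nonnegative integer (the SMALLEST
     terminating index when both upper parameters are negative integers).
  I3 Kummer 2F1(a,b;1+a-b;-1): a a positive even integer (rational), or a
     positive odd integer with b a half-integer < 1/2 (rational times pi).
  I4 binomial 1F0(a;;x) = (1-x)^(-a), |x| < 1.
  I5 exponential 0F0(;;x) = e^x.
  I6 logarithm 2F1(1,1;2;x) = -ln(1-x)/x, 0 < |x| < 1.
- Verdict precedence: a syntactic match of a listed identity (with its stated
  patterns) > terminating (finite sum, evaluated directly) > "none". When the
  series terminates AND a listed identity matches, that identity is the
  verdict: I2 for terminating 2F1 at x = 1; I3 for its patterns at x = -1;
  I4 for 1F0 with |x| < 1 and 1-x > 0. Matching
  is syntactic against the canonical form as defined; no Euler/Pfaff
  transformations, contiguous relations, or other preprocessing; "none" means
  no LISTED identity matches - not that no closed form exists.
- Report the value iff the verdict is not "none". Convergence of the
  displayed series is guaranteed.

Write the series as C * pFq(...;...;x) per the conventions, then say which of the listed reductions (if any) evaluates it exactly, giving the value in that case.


Reduced: x = -1, 2F1, upper = {-7/2, 3}, lower = {15/2}, C = -4/3. Verdict: this is Kummer (I3) (x = -1; c = 15/2 equals 1+a-b for upper {-7/2, 3}: listed pattern). Value: (-3003/2048) * pi.

The tell: t_0 = -4/3 here, and the lower running product (C = -4/3) is a rising factorial.
Step ratio: r(k) = (-1) * (k-7/2) (k+3) / [(k+15/2) (k+1)] - poly over poly, x = (-1) from leading terms; C = -4/3 at k = 0.


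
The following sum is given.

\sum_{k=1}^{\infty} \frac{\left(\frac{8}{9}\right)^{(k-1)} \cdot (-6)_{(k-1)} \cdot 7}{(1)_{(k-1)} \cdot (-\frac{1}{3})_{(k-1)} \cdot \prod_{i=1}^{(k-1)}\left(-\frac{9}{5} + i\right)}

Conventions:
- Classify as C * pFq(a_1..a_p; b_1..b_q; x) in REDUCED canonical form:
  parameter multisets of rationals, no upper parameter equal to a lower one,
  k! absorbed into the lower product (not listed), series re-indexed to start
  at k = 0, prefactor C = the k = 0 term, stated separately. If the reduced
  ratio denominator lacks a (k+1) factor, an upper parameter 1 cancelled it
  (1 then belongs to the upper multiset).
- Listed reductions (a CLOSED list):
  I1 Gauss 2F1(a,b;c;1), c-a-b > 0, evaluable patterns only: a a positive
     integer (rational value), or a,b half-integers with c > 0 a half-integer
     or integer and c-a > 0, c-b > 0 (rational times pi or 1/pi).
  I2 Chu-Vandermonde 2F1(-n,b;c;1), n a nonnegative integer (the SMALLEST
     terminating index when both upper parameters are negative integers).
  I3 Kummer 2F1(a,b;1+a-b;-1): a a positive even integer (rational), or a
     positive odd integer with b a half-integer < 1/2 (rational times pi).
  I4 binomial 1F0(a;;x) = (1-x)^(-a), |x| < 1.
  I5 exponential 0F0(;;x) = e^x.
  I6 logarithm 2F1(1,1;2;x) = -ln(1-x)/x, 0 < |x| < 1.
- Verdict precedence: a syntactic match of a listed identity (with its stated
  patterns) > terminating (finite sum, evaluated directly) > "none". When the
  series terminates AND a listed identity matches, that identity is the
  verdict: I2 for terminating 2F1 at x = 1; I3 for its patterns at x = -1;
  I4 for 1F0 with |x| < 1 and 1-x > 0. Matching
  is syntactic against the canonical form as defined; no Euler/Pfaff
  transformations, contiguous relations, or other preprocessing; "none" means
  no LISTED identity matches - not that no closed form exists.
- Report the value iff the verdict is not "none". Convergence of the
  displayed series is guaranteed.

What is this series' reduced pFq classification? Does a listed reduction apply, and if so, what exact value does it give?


Key step: with t_0 = 7, the lower running product (C = 7) is a rising factorial.
Adjacent-term ratio: r(k) = \frac{8}{9} * (k-6) / [(k-\frac{4}{5}) (k-\frac{1}{3}) (k+1)] ; factor over Q: parameters, x = \frac{8}{9}, and C = 7.

Classification (C = 7): 1F2 with upper {-6}, lower {-\frac{4}{5}, -\frac{1}{3}}, argument x = \frac{8}{9}. Verdict: terminating. (-6)_k vanishes past k = 6, leaving a 7-term sum, computed directly. Its exact value is \frac{5390555789}{5557167}.


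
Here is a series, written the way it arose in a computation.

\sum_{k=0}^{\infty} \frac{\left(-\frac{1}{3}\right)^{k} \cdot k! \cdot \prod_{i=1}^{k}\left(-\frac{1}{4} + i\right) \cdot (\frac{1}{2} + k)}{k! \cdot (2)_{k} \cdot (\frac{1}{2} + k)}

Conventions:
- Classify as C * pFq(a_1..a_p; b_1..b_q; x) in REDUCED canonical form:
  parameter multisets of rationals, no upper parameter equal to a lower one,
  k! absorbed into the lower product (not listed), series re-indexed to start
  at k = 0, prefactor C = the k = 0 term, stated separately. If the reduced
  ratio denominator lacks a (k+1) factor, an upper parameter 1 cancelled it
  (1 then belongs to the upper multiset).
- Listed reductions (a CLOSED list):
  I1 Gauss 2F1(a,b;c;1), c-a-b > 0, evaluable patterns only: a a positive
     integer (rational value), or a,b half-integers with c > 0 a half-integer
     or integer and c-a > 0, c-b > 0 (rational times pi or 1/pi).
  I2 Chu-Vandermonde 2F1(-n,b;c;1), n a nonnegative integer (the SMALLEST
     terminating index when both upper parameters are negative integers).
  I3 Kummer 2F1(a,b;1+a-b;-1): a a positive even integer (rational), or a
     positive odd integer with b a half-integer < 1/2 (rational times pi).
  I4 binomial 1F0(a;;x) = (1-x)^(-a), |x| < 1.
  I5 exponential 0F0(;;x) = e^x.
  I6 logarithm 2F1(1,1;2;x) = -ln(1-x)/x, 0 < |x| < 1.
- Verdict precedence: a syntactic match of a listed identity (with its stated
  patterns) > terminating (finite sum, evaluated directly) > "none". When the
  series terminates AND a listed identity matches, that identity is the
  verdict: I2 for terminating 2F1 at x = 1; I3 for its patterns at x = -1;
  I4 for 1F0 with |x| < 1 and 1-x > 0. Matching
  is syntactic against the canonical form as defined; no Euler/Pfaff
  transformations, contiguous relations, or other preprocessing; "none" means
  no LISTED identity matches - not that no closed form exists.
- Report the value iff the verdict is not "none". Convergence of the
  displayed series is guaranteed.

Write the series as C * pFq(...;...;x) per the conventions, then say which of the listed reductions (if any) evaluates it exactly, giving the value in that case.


With C = 1: the canonical form is 2F1(\frac{3}{4}, 1; 2; -\frac{1}{3}). Verdict: none - this 2F1 at x = -\frac{1}{3} matches no listed pattern, and upper {\frac{3}{4}, 1} holds no stopper.

Key step: from the first term 1: the factorial ratio (prefactor 1) (k+a-1)!/(a-1)! is a rising factorial (a)_k.
Ratio: r(k) = -\frac{1}{3} * (k+\frac{3}{4}) (k+1) / [(k+2) (k+1)] - rational; roots negated = parameters, x = -\frac{1}{3}, C = 1.


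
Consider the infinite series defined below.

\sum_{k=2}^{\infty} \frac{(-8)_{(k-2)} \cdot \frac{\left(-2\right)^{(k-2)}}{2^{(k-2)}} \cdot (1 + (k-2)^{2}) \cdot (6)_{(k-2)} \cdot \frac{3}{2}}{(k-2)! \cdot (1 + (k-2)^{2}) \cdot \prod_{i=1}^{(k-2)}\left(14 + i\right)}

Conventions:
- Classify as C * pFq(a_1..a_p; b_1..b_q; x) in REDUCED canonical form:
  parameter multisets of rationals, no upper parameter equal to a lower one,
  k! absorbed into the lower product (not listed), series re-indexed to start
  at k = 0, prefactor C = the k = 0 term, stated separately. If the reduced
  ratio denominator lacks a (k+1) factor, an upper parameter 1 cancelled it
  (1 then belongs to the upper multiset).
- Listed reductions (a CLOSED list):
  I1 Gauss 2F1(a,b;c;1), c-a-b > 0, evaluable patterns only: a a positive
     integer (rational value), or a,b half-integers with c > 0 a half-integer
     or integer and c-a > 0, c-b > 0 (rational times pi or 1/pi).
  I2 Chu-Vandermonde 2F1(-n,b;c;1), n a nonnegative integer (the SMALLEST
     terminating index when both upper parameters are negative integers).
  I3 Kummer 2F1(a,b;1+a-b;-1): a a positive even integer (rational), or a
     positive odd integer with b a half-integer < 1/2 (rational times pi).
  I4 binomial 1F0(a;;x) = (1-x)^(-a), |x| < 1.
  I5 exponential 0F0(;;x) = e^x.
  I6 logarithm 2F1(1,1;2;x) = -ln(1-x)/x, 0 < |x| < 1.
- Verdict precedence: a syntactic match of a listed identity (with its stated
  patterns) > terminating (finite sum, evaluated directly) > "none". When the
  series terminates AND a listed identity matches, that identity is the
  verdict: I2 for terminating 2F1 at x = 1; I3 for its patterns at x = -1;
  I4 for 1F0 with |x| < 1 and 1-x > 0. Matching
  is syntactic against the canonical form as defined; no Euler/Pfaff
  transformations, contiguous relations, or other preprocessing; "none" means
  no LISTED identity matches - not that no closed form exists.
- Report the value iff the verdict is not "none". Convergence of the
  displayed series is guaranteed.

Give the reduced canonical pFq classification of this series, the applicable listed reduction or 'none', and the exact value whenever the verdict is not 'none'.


At argument -1: a 2F1 with upper {-8, 6}, lower {15}, scaled by C = \frac{3}{2}. Verdict at x = -1: the Kummer evaluation I3 matches (x = -1; c = 15 equals 1+a-b for upper {-8, 6}: listed pattern). Value: \frac{273}{10}.

Key step: t_0 being \frac{3}{2}, the lower running product (prefactor 3/2) is a rising factorial.
Step ratio: r(k) = -1 * (k-8) (k+6) / [(k+15) (k+1)] ; factor over Q: parameters, x = -1, and C = \frac{3}{2}.


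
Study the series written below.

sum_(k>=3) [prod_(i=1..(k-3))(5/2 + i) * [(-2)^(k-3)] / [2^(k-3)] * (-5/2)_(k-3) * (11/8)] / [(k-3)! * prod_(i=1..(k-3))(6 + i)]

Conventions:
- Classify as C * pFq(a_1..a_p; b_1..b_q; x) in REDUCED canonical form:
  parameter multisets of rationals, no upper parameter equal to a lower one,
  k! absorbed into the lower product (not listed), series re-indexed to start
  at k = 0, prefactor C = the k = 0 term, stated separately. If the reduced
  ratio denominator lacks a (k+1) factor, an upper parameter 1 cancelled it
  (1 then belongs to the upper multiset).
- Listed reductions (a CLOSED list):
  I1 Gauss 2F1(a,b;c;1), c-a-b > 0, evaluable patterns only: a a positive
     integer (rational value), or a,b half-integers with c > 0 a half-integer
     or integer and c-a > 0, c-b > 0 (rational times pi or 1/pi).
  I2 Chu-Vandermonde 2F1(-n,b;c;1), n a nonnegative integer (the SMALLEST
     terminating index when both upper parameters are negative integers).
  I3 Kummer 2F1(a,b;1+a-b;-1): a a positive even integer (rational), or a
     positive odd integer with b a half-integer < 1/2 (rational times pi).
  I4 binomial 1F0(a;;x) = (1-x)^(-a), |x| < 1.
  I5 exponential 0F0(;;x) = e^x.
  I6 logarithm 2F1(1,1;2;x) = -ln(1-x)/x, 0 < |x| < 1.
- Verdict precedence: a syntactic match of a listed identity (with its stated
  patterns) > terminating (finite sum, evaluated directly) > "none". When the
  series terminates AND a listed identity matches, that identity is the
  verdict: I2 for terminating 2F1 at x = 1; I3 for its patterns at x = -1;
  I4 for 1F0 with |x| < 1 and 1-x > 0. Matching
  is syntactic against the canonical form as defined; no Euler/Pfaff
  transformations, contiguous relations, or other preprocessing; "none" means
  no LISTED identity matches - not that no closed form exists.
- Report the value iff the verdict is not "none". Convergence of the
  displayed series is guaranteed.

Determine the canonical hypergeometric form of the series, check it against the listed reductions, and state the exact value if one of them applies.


At argument -1: a 2F1 with upper {-5/2, 7/2}, lower {7}, scaled by C = 11/8. Verdict: none. No listed pattern accepts 2F1(-5/2, 7/2; 7; -1).

Key step: t_0 being 11/8, the lower running product (C = 11/8, x = -1) is a rising factorial.
Term ratio: r(k) = (-1) * (k-5/2) (k+7/2) / [(k+7) (k+1)] - rational; roots negated = parameters, x = (-1), C = 11/8.


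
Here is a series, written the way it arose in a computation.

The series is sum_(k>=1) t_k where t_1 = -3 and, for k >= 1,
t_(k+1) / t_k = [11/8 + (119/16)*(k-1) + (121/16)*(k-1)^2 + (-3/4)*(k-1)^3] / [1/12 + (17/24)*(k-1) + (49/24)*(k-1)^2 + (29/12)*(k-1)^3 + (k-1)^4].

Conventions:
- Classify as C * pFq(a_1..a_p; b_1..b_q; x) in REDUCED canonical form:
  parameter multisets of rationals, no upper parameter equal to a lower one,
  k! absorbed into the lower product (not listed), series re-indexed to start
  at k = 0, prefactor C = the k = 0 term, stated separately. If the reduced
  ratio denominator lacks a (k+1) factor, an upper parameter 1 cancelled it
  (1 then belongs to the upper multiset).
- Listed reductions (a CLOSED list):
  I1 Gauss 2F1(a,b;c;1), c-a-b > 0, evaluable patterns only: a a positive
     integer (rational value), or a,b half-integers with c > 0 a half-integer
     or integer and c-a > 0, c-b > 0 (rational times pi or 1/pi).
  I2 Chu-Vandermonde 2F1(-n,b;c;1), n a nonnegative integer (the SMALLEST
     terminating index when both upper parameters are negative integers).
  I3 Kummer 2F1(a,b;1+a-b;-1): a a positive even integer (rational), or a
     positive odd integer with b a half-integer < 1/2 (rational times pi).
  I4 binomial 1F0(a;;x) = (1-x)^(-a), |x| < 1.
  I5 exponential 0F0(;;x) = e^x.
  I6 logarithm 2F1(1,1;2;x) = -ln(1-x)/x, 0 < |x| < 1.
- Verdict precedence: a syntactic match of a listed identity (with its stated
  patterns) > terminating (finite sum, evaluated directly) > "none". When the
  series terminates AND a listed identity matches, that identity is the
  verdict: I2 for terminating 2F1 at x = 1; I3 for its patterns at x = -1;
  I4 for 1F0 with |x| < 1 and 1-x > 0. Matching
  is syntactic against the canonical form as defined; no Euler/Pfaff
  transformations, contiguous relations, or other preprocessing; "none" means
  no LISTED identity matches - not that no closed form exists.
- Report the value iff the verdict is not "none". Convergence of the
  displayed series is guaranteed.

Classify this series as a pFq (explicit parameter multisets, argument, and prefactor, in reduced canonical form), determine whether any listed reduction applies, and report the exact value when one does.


Canonical form: C = -3 times 1F1 with upper {-11}, lower {1/2}, x = -3/4. Verdict: terminating - the sum ends at index 11 because -11 is a negative integer; exact evaluation follows. Value: -8068536563817/23175792640.

The tell: t_0 being -3, the parameter 1/4 appears in both the upper and lower lists and cancels (alongside the other common factor).
Adjacent-term ratio: r(k) = (-3/4) * (k-11) / [(k+1/2) (k+1)] ; factor over Q: parameters, x = (-3/4), and C = -3.


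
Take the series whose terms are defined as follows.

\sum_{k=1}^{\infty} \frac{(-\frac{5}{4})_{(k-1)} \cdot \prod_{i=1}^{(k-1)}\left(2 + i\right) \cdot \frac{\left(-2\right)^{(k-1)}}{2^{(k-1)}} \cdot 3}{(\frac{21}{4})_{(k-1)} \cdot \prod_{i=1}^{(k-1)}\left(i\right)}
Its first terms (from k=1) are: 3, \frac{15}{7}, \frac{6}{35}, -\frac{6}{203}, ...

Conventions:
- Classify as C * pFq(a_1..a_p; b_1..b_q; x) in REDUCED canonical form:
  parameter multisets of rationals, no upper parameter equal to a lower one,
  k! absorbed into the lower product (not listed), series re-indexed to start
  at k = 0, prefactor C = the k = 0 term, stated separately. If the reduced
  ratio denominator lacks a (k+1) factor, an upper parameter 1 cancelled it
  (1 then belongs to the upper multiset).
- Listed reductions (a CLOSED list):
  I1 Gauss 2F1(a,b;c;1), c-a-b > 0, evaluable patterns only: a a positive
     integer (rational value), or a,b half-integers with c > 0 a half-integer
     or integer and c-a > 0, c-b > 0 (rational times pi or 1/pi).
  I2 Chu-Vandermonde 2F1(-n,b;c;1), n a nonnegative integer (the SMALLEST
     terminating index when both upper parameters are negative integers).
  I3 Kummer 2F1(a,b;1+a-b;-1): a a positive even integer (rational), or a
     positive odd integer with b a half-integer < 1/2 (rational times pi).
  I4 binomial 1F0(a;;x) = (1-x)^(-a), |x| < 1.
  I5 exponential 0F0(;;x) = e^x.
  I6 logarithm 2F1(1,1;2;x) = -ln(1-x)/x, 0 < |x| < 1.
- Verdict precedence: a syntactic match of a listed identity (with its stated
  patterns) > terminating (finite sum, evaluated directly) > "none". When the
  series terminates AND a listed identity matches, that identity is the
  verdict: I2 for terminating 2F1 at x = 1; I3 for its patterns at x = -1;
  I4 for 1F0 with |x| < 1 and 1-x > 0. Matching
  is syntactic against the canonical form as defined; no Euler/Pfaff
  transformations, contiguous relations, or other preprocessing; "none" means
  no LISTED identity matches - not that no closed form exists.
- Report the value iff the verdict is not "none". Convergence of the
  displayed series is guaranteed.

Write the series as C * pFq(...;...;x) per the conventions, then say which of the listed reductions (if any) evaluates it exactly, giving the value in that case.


With C = 3: the canonical form is 2F1(-\frac{5}{4}, 3; \frac{21}{4}; -1). Verdict: none. Every listed pattern misses the 2F1 form at -1, upper {-\frac{5}{4}, 3}.

Structural cue: t_0 being 3, the running product (C = 3) telescopes to a rising factorial.
Consecutive-term ratio: r(k) = -1 * (k-\frac{5}{4}) (k+3) / [(k+\frac{21}{4}) (k+1)] - poly over poly, x = -1 from leading terms; C = 3 at k = 0.


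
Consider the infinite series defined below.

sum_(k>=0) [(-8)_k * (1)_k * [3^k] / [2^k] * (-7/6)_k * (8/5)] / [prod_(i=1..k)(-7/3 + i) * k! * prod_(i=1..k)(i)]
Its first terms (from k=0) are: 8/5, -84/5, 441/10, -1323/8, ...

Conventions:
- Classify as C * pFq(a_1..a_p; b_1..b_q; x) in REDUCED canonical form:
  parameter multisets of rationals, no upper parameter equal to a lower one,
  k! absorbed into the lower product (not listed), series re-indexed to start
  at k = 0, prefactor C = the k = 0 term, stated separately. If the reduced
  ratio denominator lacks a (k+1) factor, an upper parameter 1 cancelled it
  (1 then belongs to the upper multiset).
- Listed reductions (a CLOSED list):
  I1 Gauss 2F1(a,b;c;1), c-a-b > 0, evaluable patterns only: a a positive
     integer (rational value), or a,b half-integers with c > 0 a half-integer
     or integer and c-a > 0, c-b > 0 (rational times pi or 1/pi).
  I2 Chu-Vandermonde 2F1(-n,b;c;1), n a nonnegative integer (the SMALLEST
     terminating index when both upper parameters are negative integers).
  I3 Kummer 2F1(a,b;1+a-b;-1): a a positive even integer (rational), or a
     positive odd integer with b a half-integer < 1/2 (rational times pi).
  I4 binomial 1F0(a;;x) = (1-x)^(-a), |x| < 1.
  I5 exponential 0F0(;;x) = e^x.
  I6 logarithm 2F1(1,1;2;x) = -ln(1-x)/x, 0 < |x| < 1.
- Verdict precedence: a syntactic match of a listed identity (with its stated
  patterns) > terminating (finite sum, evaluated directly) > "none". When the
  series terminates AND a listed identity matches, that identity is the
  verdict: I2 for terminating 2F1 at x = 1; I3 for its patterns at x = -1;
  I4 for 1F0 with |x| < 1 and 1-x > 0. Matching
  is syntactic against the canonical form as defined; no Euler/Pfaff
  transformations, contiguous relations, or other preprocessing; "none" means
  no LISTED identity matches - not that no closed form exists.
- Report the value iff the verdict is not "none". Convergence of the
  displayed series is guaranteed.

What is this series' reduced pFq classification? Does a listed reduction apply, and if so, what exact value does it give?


Canonical form: C = 8/5 times 2F1 with upper {-8, -7/6}, lower {-4/3}, x = 3/2. Verdict: terminating at k = 8: the factor (-8)_k kills every later term; summing the 9 survivors is exact. Hence: -59914447/5242880.

The tell: with t_0 = 8/5, the lower running product (prefactor 8/5) is a rising factorial.
Adjacent-term ratio: r(k) = (3/2) * (k-8) (k-7/6) / [(k-4/3) (k+1)] - poly over poly, x = (3/2) from leading terms; C = 8/5 at k = 0.


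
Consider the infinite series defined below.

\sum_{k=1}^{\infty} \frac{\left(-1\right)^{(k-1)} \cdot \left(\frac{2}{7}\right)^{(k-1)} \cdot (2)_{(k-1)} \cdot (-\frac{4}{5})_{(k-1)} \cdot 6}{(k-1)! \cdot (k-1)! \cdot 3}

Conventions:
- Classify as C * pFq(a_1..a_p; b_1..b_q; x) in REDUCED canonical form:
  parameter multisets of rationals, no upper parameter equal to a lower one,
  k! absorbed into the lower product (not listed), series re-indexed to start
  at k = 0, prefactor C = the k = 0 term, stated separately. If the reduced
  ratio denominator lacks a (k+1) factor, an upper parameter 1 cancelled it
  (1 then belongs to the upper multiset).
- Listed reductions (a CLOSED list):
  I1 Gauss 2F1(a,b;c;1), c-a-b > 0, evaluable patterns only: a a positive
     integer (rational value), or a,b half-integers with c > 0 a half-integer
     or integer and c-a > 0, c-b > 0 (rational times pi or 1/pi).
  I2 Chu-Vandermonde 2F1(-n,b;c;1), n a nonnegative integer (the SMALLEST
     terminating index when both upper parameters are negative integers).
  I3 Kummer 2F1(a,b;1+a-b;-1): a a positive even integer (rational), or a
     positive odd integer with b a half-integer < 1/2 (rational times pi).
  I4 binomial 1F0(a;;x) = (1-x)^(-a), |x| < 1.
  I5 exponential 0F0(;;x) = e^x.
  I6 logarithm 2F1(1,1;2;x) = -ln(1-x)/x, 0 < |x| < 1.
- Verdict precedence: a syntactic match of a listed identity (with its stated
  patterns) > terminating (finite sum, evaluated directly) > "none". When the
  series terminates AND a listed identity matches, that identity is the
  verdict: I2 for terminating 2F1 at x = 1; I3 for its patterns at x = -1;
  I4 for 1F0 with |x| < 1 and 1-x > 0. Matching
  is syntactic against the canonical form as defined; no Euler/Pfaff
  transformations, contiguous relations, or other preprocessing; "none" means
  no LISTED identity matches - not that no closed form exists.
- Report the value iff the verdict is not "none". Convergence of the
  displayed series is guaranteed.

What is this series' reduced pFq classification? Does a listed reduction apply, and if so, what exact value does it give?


The series (x = -\frac{2}{7}) is 2F1: upper {-\frac{4}{5}, 2}, lower {1}, prefactor 2. Verdict: none - at argument -\frac{2}{7} the multisets {-\frac{4}{5}, 2} ; {1} match no listed identity.

Key observation: t_0 = 2 here, and the denominator's factorial ratio (C = 2) is a lower Pochhammer.
Adjacent-term ratio: r(k) = -\frac{2}{7} * (k-\frac{4}{5}) (k+2) / [(k+1) (k+1)] - rational in k, leading ratio -\frac{2}{7}; with t_0 = 2, classification follows.


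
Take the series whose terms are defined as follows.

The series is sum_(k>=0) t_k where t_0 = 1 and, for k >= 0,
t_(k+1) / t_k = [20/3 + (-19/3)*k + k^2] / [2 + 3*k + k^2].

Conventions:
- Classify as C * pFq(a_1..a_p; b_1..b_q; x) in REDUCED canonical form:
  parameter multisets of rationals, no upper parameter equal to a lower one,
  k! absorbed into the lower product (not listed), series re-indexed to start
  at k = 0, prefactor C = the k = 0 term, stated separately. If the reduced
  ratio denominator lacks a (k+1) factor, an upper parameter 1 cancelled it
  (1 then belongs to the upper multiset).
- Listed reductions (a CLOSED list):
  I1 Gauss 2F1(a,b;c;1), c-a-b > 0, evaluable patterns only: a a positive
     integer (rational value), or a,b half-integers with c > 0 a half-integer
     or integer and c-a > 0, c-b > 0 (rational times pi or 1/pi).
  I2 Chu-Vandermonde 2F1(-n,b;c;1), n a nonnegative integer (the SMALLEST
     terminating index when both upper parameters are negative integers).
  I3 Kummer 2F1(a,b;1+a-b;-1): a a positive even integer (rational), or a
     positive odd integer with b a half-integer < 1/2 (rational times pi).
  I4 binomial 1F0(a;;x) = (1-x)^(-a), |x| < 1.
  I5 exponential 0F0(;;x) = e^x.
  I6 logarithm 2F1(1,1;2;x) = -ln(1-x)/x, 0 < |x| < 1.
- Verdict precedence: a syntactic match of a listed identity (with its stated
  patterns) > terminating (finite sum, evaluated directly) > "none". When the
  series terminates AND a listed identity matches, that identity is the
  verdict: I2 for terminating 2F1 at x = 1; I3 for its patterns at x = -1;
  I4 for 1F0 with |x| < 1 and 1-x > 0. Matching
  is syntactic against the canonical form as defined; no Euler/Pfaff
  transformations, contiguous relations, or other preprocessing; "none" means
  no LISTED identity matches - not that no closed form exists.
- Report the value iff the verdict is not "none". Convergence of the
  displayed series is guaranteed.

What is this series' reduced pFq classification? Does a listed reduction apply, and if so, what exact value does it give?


Canonical form: C = 1 times 2F1 with upper {-5, -4/3}, lower {2}, x = 1. Verdict: Vandermonde's identity (I2) fires (terminating 2F1 at x = 1 with n = 5, b = -4/3, c = 2). Exact value: 10868/2187.

Key step: t_0 being 1, the expanded ratio factors over Q; prefactor 1, roots give parameters.
Adjacent-term ratio: r(k) = 1 * (k-5) (k-4/3) / [(k+2) (k+1)] - rational in k. x = 1; t_0 = 1; negate the roots.
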